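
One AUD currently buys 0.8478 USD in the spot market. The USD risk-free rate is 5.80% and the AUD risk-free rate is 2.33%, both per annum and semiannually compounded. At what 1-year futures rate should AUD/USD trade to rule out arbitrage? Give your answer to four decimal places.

By covered interest parity, F = S · (1+r_USD/2)^(2T) / (1+r_AUD/2)^(2T)
= 0.8478 × 1.058841 / 1.023436 = 0.8478 × 1.034594
F = 0.8771 USD per AUD

0.8771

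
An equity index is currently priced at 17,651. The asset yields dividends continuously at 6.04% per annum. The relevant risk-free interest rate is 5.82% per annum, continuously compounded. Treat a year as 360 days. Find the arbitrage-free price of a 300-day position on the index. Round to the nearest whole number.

F = S·e^((r − q)T) = 17651 · e^((0.0582 − 0.0604) × 300/360)
= 17651 · e^-0.001833 = 17651 × 0.998169
F = 17,619

17,619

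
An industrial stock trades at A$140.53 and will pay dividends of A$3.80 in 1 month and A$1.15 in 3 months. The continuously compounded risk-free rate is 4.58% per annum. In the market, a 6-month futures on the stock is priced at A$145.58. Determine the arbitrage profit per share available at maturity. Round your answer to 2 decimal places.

PV(dividends) I = 3.80·e^(−0.0458·1/12) + 1.15·e^(−0.0458·3/12) = 4.9224
Fair futures F* = (S − I)·e^(rT) = (140.53 − 4.9224)·e^0.022900 = 135.6076 × 1.023164 = 138.7488
Market A$145.58 > fair 138.7488: forward overpriced → cash-and-carry (borrow at r, buy the stock and collect the dividends, short the forward).
Profit at T = |F_mkt − F*| = |145.58 − 138.7488| = A$6.83 per share

A$6.83 per share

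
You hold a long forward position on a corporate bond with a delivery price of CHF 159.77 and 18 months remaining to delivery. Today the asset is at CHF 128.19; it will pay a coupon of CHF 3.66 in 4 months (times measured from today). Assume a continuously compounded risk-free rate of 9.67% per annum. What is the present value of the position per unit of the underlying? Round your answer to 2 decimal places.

-CHF 13.55

PV(remaining coupons) I = 3.66·e^(−0.0967·4/12) = 3.5439
Current forward F = (S − I)·e^(rT) = (128.19 − 3.5439)·e^(0.0967·18/12) = 124.6461 × 1.156097 = 144.1030
Value (long) = (F − K)·e^(−rT) = (144.1030 − 159.77) × 0.864979 = -13.5516
Value = -CHF 13.55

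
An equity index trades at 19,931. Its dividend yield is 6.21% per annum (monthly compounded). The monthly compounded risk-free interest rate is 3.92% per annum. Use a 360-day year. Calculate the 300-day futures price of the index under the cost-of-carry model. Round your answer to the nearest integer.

19,556

F = S · (1+r/12)^(12T) / (1+q/12)^(12T)
= 19931 × 1.033151 / 1.052972 = 19931 × 0.981176
F = 19,556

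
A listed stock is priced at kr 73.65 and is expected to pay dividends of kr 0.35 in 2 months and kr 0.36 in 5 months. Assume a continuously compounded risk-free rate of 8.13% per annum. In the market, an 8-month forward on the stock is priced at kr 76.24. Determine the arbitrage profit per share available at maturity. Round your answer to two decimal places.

kr 0.78 per share

PV(dividends) I = 0.35·e^(−0.0813·2/12) + 0.36·e^(−0.0813·5/12) = 0.6933
Fair forward F* = (S − I)·e^(rT) = (73.65 − 0.6933)·e^0.054200 = 72.9567 × 1.055696 = 77.0201
Market kr 76.24 < fair 77.0201: forward underpriced → reverse cash-and-carry (short the stock, invest proceeds at r, pay the dividends, go long the forward).
Profit at T = |F_mkt − F*| = |76.24 − 77.0201| = kr 0.78 per share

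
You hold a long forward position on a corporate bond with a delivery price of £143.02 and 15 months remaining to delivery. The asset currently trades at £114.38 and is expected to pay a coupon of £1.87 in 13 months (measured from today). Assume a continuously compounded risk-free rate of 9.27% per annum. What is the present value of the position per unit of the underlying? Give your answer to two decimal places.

-£14.68

PV(remaining coupons) I = 1.87·e^(−0.0927·13/12) = 1.6913
Current forward F = (S − I)·e^(rT) = (114.38 − 1.6913)·e^(0.0927·15/12) = 112.6887 × 1.122856 = 126.5332
Value (long) = (F − K)·e^(−rT) = (126.5332 − 143.02) × 0.890587 = -14.6829
Value = -£14.68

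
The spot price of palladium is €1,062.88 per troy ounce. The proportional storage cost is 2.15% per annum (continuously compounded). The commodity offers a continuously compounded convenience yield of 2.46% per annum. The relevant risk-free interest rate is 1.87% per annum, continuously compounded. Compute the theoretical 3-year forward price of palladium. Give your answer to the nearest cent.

€1,113.81 per troy ounce

Net carry = r + u − y = 0.0187 + 0.0215 − 0.0246 = 0.0156
F = S·e^((r+u−y)T) = 1062.88 · e^(0.0156 × 3) = 1062.88 · e^0.04680000
= 1062.88 × 1.04791241 = €1,113.81 per troy ounce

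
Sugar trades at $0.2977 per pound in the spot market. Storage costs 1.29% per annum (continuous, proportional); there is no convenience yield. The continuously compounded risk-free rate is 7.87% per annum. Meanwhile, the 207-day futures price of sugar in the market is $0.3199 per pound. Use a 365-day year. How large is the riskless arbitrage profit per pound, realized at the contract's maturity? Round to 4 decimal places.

$0.0063 per pound

Fair futures: F* = S·e^(carry·T), with carry = (r + u) = 0.0787 + 0.0129 = 0.0916
F* = 0.2977 · e^(0.0916 × 207/365) = 0.2977 · e^0.051948 = 0.2977 × 1.053321 = $0.3136
Market $0.3199 > fair $0.3136: forward overpriced → cash-and-carry (buy spot, short the forward).
At maturity, profit = |F_mkt − F*| = |0.3199 − 0.3136| = $0.0063 per pound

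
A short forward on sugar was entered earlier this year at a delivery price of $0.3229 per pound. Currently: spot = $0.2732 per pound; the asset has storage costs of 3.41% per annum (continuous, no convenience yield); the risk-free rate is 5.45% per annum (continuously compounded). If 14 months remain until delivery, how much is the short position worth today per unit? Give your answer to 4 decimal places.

$0.0187 per pound

Current fair forward for the remaining 14 months: F = S·e^((r + u)·T), (r + u) = 0.0545 + 0.0341 = 0.0886
F = 0.2732 · e^(0.0886 × 14/12) = 0.2732 × 1.108898 = 0.3030
Value of long forward = (F − K)·e^(−rT) = (0.3030 − 0.3229) · e^(−0.0545·14/12)
= -0.0199 × 0.938396 = -0.0187
Short position value = −(long value) = $0.0187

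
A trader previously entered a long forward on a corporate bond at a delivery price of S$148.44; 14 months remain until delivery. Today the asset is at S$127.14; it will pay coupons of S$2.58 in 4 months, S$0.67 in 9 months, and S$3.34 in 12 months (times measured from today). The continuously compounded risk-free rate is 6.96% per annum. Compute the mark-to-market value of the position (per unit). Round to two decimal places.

PV(remaining coupons) I = 2.58·e^(−0.0696·4/12) + 0.67·e^(−0.0696·9/12) + 3.34·e^(−0.0696·12/12) = 6.2722
Current forward F = (S − I)·e^(rT) = (127.14 − 6.2722)·e^(0.0696·14/12) = 120.8678 × 1.084588 = 131.0918
Value (long) = (F − K)·e^(−rT) = (131.0918 − 148.44) × 0.922009 = -15.9952
Value = -S$16.00

-S$16.00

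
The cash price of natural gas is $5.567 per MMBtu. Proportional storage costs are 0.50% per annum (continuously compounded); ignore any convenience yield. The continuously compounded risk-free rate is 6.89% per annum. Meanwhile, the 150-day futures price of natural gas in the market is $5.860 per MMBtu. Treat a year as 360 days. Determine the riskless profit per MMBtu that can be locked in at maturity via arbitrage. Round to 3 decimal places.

Fair futures: F* = S·e^(carry·T), with carry = (r + u) = 0.0689 + 0.0050 = 0.0739
F* = 5.567 · e^(0.0739 × 150/360) = 5.567 · e^0.030792 = 5.567 × 1.031271 = $5.7411
Market $5.860 > fair $5.7411: forward overpriced → cash-and-carry (buy spot, short the forward).
At maturity, profit = |F_mkt − F*| = |5.860 − 5.7411| = $0.119 per MMBtu

$0.119 per MMBtu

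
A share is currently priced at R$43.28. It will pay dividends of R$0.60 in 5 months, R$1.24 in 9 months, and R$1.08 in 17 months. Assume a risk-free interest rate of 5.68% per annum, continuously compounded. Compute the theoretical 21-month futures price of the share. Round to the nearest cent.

PV(dividends) I = 0.60·e^(−0.0568·5/12) + 1.24·e^(−0.0568·9/12) + 1.08·e^(−0.0568·17/12)
I = 0.5860 + 1.1883 + 0.9965 = 2.7708
F = (S − I)·e^(rT) = (43.28 − 2.7708) · e^(0.0568·21/12)
= 40.5092 · e^0.099400 = 40.5092 × 1.104508 = R$44.74

R$44.74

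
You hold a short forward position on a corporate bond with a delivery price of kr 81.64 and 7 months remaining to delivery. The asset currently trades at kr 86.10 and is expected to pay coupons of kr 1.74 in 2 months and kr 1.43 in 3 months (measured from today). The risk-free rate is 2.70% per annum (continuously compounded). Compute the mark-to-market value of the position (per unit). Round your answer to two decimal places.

-kr 2.58

PV(remaining coupons) I = 1.74·e^(−0.0270·2/12) + 1.43·e^(−0.0270·3/12) = 3.1526
Current forward F = (S − I)·e^(rT) = (86.10 − 3.1526)·e^(0.0270·7/12) = 82.9474 × 1.015875 = 84.2642
Value (long) = (F − K)·e^(−rT) = (84.2642 − 81.64) × 0.984373 = 2.5832
Short position value = −(long value) = -kr 2.58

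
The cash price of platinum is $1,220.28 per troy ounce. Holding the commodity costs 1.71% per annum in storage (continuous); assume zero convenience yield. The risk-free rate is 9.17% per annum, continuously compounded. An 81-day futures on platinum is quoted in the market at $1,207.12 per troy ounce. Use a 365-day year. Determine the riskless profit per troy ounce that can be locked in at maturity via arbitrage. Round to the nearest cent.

$42.98 per troy ounce

Fair futures: F* = S·e^(carry·T), with carry = (r + u) = 0.0917 + 0.0171 = 0.1088
F* = 1220.28 · e^(0.1088 × 81/365) = 1220.28 · e^0.02414466 = 1220.28 × 1.02443850 = $1250.1018
Market $1207.12 < fair $1250.1018: forward underpriced → reverse cash-and-carry (short spot, go long the forward).
At maturity, profit = |F_mkt − F*| = |1207.12 − 1250.1018| = $42.98 per troy ounce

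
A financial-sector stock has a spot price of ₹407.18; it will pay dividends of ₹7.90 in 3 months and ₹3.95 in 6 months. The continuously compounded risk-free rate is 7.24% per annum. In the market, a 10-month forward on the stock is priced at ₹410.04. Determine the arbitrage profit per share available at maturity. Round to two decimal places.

₹10.18 per share

PV(dividends) I = 7.90·e^(−0.0724·3/12) + 3.95·e^(−0.0724·6/12) = 11.5679
Fair forward F* = (S − I)·e^(rT) = (407.18 − 11.5679)·e^0.060333 = 395.6121 × 1.062190 = 420.2152
Market ₹410.04 < fair 420.2152: forward underpriced → reverse cash-and-carry (short the stock, invest proceeds at r, pay the dividends, go long the forward).
Profit at T = |F_mkt − F*| = |410.04 − 420.2152| = ₹10.18 per share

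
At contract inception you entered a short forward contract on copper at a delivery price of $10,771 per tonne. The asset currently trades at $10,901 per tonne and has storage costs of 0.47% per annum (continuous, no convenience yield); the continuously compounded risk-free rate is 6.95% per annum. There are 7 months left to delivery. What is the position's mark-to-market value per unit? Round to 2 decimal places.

-$587.87 per tonne

Current fair forward for the remaining 7 months: F = S·e^((r + u)·T), (r + u) = 0.0695 + 0.0047 = 0.0742
F = 10901 · e^(0.0742 × 7/12) = 10901 × 1.04423372 = 11383.1918
Value of long forward = (F − K)·e^(−rT) = (11383.1918 − 10771) · e^(−0.0695·7/12)
= 612.1918 × 0.96026915 = 587.87
Short position value = −(long value) = -$587.87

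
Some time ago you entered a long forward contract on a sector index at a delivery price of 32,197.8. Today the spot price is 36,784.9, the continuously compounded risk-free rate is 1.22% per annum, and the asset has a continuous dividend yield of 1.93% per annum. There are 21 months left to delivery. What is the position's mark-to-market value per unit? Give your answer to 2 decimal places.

Current fair forward for the remaining 21 months: F = S·e^((r − q)·T), (r − q) = 0.0122 − 0.0193 = -0.0071
F = 36784.9 · e^(-0.0071 × 21/12) = 36784.9 × 0.98765187 = 36330.6753
Value of long forward = (F − K)·e^(−rT) = (36330.6753 − 32197.8) · e^(−0.0122·21/12)
= 4132.8753 × 0.97887630 = 4045.57

4045.57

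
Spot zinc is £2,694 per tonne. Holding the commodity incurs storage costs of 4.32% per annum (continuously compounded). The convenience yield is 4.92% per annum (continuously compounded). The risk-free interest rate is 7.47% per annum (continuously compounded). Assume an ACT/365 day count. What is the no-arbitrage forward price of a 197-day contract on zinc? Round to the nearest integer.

£2,796 per tonne

Net carry = r + u − y = 0.0747 + 0.0432 − 0.0492 = 0.0687
F = S·e^((r+u−y)T) = 2694 · e^(0.0687 × 197/365) = 2694 · e^0.037079
= 2694 × 1.037775 = £2,796 per tonne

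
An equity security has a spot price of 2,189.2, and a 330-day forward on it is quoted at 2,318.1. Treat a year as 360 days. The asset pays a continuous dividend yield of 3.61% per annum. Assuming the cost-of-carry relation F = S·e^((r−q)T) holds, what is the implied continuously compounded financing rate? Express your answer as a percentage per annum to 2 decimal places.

From F = S·e^((r−q)T): (r − q) = ln(F/S)/T
ln(2318.1/2189.2) = ln(1.058880) = 0.057212
(r − q) = 0.057212 / (330/360) = 0.062413
r = ln(F/S)/T + q = 0.062413 + 0.0361 = 0.098513
r = 9.85%

9.85%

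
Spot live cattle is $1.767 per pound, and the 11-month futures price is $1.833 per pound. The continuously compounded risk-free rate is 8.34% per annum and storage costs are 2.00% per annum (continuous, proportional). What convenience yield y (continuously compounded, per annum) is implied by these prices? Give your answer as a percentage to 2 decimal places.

F = S·e^((r+u−y)T) ⇒ (r+u−y) = ln(F/S)/T
ln(1.833/1.767) = 0.036671; /T ⇒ 0.040005
y = r + u − ln(F/S)/T = 0.0834 + 0.0200 − 0.040005 = 0.063395
y = 6.34%

6.34%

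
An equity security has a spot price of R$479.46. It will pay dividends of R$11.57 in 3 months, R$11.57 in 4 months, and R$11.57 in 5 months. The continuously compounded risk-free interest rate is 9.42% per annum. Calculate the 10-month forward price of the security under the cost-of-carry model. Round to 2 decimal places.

R$482.23

PV(dividends) I = 11.57·e^(−0.0942·3/12) + 11.57·e^(−0.0942·4/12) + 11.57·e^(−0.0942·5/12)
I = 11.3007 + 11.2123 + 11.1247 = 33.6377
F = (S − I)·e^(rT) = (479.46 − 33.6377) · e^(0.0942·10/12)
= 445.8223 · e^0.078500 = 445.8223 × 1.081663 = R$482.23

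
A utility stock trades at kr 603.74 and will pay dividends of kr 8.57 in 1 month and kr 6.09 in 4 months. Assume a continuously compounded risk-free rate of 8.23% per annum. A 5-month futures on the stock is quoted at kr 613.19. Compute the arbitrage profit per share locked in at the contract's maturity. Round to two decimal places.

kr 3.33 per share

PV(dividends) I = 8.57·e^(−0.0823·1/12) + 6.09·e^(−0.0823·4/12) = 14.4366
Fair futures F* = (S − I)·e^(rT) = (603.74 − 14.4366)·e^0.034292 = 589.3034 × 1.034887 = 609.8624
Market kr 613.19 > fair 609.8624: forward overpriced → cash-and-carry (borrow at r, buy the stock and collect the dividends, short the forward).
Profit at T = |F_mkt − F*| = |613.19 − 609.8624| = kr 3.33 per share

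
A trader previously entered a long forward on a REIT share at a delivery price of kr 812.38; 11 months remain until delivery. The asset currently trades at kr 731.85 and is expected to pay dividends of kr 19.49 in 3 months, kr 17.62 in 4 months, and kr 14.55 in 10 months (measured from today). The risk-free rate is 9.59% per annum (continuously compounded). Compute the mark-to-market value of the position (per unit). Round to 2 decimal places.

-kr 61.69

PV(remaining dividends) I = 19.49·e^(−0.0959·3/12) + 17.62·e^(−0.0959·4/12) + 14.55·e^(−0.0959·10/12) = 49.5264
Current forward F = (S − I)·e^(rT) = (731.85 − 49.5264)·e^(0.0959·11/12) = 682.3236 × 1.091888 = 745.0210
Value (long) = (F − K)·e^(−rT) = (745.0210 − 812.38) × 0.915845 = -61.6904
Value = -kr 61.69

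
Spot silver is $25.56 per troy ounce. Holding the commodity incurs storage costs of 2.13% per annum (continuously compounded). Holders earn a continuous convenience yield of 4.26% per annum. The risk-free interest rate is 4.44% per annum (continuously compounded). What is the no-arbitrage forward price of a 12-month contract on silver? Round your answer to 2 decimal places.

Net carry = r + u − y = 0.0444 + 0.0213 − 0.0426 = 0.0231
F = S·e^((r+u−y)T) = 25.56 · e^(0.0231 × 12/12) = 25.56 · e^0.023100
= 25.56 × 1.023369 = $26.16 per troy ounce

$26.16 per troy ounce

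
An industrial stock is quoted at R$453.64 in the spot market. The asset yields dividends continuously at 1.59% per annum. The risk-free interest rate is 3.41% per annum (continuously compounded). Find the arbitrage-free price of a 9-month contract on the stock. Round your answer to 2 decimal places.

F = S·e^((r − q)T) = 453.64 · e^((0.0341 − 0.0159) × 9/12)
= 453.64 · e^0.013650 = 453.64 × 1.013744
F = R$459.87

R$459.87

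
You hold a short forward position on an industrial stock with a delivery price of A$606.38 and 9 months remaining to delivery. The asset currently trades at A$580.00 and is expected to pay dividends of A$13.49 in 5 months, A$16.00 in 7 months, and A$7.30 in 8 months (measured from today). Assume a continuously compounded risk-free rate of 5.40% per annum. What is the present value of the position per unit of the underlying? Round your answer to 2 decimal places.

PV(remaining dividends) I = 13.49·e^(−0.0540·5/12) + 16.00·e^(−0.0540·7/12) + 7.30·e^(−0.0540·8/12) = 35.7356
Current forward F = (S − I)·e^(rT) = (580.00 − 35.7356)·e^(0.0540·9/12) = 544.2644 × 1.041331 = 566.7594
Value (long) = (F − K)·e^(−rT) = (566.7594 − 606.38) × 0.960309 = -38.0480
Short position value = −(long value) = A$38.05

A$38.05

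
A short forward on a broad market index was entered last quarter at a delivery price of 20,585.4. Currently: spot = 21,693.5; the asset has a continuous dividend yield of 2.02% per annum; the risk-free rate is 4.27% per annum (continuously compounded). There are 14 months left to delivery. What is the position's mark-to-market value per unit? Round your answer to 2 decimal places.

Current fair forward for the remaining 14 months: F = S·e^((r − q)·T), (r − q) = 0.0427 − 0.0202 = 0.0225
F = 21693.5 · e^(0.0225 × 14/12) = 21693.5 × 1.02659757 = 22270.4944
Value of long forward = (F − K)·e^(−rT) = (22270.4944 − 20585.4) · e^(−0.0427·14/12)
= 1685.0944 × 0.95140383 = 1603.21
Short position value = −(long value) = -1603.21

-1603.21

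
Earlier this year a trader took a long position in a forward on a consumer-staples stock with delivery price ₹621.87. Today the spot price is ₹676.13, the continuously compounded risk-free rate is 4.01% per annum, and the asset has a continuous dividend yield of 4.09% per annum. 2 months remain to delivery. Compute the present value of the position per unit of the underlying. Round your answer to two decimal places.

Current fair forward for the remaining 2 months: F = S·e^((r − q)·T), (r − q) = 0.0401 − 0.0409 = -0.0008
F = 676.13 · e^(-0.0008 × 2/12) = 676.13 × 0.999867 = 676.0401
Value of long forward = (F − K)·e^(−rT) = (676.0401 − 621.87) · e^(−0.0401·2/12)
= 54.1701 × 0.993339 = 53.81

₹53.81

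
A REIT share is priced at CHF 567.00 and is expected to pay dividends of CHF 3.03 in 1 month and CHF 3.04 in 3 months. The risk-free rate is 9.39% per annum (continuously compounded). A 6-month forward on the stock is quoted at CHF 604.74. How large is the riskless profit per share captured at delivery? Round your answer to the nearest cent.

PV(dividends) I = 3.03·e^(−0.0939·1/12) + 3.04·e^(−0.0939·3/12) = 5.9758
Fair forward F* = (S − I)·e^(rT) = (567.00 − 5.9758)·e^0.046950 = 561.0242 × 1.048070 = 587.9926
Market CHF 604.74 > fair 587.9926: forward overpriced → cash-and-carry (borrow at r, buy the stock and collect the dividends, short the forward).
Profit at T = |F_mkt − F*| = |604.74 − 587.9926| = CHF 16.75 per share

CHF 16.75 per share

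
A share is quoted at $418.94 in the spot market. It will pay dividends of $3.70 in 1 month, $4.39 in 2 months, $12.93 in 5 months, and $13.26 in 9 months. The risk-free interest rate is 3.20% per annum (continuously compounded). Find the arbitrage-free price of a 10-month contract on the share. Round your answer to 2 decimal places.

$395.59

PV(dividends) I = 3.70·e^(−0.0320·1/12) + 4.39·e^(−0.0320·2/12) + 12.93·e^(−0.0320·5/12) + 13.26·e^(−0.0320·9/12)
I = 3.6901 + 4.3666 + 12.7587 + 12.9455 = 33.7609
F = (S − I)·e^(rT) = (418.94 − 33.7609) · e^(0.0320·10/12)
= 385.1791 · e^0.026667 = 385.1791 × 1.027026 = $395.59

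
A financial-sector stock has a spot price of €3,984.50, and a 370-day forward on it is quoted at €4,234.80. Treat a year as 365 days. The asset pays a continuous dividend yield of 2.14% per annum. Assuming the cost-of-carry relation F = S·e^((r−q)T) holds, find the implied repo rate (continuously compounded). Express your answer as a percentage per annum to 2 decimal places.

8.15%

From F = S·e^((r−q)T): (r − q) = ln(F/S)/T
ln(4234.80/3984.50) = ln(1.062818) = 0.060924
(r − q) = 0.060924 / (370/365) = 0.060101
r = ln(F/S)/T + q = 0.060101 + 0.0214 = 0.081501
r = 8.15%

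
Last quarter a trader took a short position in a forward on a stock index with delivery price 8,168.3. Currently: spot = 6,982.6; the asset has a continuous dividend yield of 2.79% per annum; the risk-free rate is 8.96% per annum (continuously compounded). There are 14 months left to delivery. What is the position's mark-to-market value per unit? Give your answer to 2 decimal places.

Current fair forward for the remaining 14 months: F = S·e^((r − q)·T), (r − q) = 0.0896 − 0.0279 = 0.0617
F = 6982.6 · e^(0.0617 × 14/12) = 6982.6 × 1.07463743 = 7503.7633
Value of long forward = (F − K)·e^(−rT) = (7503.7633 − 8168.3) · e^(−0.0896·14/12)
= -664.5367 × 0.90074477 = -598.58
Short position value = −(long value) = 598.58

598.58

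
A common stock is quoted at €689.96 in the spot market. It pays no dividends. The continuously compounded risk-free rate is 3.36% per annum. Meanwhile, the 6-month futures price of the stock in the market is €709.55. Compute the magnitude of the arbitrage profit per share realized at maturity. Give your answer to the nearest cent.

Fair futures: F* = S·e^(carry·T), with carry = r = 0.0336
F* = 689.96 · e^(0.0336 × 6/12) = 689.96 · e^0.016800 = 689.96 × 1.016942 = €701.6493
Market €709.55 > fair €701.6493: forward overpriced → cash-and-carry (buy spot, short the forward).
At maturity, profit = |F_mkt − F*| = |709.55 − 701.6493| = €7.90 per share

€7.90 per share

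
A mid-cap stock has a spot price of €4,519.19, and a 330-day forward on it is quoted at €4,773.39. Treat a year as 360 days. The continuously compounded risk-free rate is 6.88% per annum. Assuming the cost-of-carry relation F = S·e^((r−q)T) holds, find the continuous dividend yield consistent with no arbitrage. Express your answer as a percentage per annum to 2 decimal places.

From F = S·e^((r−q)T): (r − q) = ln(F/S)/T
ln(4773.39/4519.19) = ln(1.056249) = 0.054724
(r − q) = 0.054724 / (330/360) = 0.059699
q = r − ln(F/S)/T = 0.0688 − 0.059699 = 0.009101
q = 0.91%

0.91%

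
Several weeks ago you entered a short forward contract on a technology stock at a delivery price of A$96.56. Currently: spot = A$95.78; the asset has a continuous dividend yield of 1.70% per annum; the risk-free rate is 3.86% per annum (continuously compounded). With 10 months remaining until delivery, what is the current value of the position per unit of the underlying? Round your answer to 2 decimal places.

Current fair forward for the remaining 10 months: F = S·e^((r − q)·T), (r − q) = 0.0386 − 0.0170 = 0.0216
F = 95.78 · e^(0.0216 × 10/12) = 95.78 × 1.018163 = 97.5197
Value of long forward = (F − K)·e^(−rT) = (97.5197 − 96.56) · e^(−0.0386·10/12)
= 0.9597 × 0.968345 = 0.93
Short position value = −(long value) = -A$0.93

-A$0.93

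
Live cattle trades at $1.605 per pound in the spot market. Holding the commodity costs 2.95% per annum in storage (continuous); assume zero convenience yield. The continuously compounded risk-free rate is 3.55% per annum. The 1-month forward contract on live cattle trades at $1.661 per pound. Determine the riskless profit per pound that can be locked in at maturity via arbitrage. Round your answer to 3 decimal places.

Fair forward: F* = S·e^(carry·T), with carry = (r + u) = 0.0355 + 0.0295 = 0.0650
F* = 1.605 · e^(0.0650 × 1/12) = 1.605 · e^0.005417 = 1.605 × 1.005432 = $1.6137
Market $1.661 > fair $1.6137: forward overpriced → cash-and-carry (buy spot, short the forward).
At maturity, profit = |F_mkt − F*| = |1.661 − 1.6137| = $0.047 per pound

$0.047 per pound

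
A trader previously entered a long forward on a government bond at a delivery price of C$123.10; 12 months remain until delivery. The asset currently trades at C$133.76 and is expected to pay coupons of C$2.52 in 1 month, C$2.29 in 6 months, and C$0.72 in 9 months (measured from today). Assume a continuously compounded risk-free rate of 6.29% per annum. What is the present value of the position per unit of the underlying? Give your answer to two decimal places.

PV(remaining coupons) I = 2.52·e^(−0.0629·1/12) + 2.29·e^(−0.0629·6/12) + 0.72·e^(−0.0629·9/12) = 5.4127
Current forward F = (S − I)·e^(rT) = (133.76 − 5.4127)·e^(0.0629·12/12) = 128.3473 × 1.064920 = 136.6796
Value (long) = (F − K)·e^(−rT) = (136.6796 − 123.10) × 0.939037 = 12.7517
Value = C$12.75

C$12.75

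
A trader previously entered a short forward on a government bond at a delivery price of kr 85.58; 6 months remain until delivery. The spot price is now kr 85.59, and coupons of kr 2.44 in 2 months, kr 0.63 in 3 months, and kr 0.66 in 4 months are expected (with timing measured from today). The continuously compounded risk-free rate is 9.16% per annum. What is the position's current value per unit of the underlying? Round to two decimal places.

-kr 0.18

PV(remaining coupons) I = 2.44·e^(−0.0916·2/12) + 0.63·e^(−0.0916·3/12) + 0.66·e^(−0.0916·4/12) = 3.6589
Current forward F = (S − I)·e^(rT) = (85.59 − 3.6589)·e^(0.0916·6/12) = 81.9311 × 1.046865 = 85.7708
Value (long) = (F − K)·e^(−rT) = (85.7708 − 85.58) × 0.955233 = 0.1823
Short position value = −(long value) = -kr 0.18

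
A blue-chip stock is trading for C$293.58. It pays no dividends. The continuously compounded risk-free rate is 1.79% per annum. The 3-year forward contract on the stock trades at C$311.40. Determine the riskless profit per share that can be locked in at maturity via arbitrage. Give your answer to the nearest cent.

C$1.62 per share

Fair forward: F* = S·e^(carry·T), with carry = r = 0.0179
F* = 293.58 · e^(0.0179 × 3) = 293.58 · e^0.053700 = 293.58 × 1.055168 = C$309.7762
Market C$311.40 > fair C$309.7762: forward overpriced → cash-and-carry (buy spot, short the forward).
At maturity, profit = |F_mkt − F*| = |311.40 − 309.7762| = C$1.62 per share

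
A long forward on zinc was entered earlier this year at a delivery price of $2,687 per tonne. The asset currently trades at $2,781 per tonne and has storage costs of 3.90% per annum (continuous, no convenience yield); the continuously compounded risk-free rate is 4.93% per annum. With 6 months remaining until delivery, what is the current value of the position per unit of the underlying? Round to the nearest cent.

$214.19 per tonne

Current fair forward for the remaining 6 months: F = S·e^((r + u)·T), (r + u) = 0.0493 + 0.0390 = 0.0883
F = 2781 · e^(0.0883 × 6/12) = 2781 × 1.04513911 = 2906.5319
Value of long forward = (F − K)·e^(−rT) = (2906.5319 − 2687) · e^(−0.0493·6/12)
= 219.5319 × 0.97565133 = 214.19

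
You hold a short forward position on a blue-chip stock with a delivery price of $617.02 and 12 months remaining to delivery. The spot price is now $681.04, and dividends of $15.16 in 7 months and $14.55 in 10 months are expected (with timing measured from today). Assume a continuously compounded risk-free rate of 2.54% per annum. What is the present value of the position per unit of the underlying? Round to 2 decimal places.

-$50.31

PV(remaining dividends) I = 15.16·e^(−0.0254·7/12) + 14.55·e^(−0.0254·10/12) = 29.1823
Current forward F = (S − I)·e^(rT) = (681.04 − 29.1823)·e^(0.0254·12/12) = 651.8577 × 1.025725 = 668.6267
Value (long) = (F − K)·e^(−rT) = (668.6267 − 617.02) × 0.974920 = 50.3124
Short position value = −(long value) = -$50.31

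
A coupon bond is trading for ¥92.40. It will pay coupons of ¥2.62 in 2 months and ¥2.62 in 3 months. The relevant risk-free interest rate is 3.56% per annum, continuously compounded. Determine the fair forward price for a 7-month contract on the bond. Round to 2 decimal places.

PV(coupons) I = 2.62·e^(−0.0356·2/12) + 2.62·e^(−0.0356·3/12)
I = 2.6045 + 2.5968 = 5.2013
F = (S − I)·e^(rT) = (92.40 − 5.2013) · e^(0.0356·7/12)
= 87.1987 · e^0.020767 = 87.1987 × 1.020984 = ¥89.03

¥89.03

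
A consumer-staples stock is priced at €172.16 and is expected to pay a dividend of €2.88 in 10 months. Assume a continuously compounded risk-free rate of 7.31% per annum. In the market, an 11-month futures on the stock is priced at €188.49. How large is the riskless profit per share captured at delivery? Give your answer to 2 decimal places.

€7.30 per share

PV(dividends) I = 2.88·e^(−0.0731·10/12) = 2.7098
Fair futures F* = (S − I)·e^(rT) = (172.16 − 2.7098)·e^0.067008 = 169.4502 × 1.069304 = 181.1938
Market €188.49 > fair 181.1938: forward overpriced → cash-and-carry (borrow at r, buy the stock and collect the dividends, short the forward).
Profit at T = |F_mkt − F*| = |188.49 − 181.1938| = €7.30 per share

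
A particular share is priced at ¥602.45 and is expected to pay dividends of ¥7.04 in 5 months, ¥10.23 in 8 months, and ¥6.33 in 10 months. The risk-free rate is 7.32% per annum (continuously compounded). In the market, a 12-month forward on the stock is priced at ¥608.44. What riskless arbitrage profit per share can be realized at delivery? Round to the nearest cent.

¥15.53 per share

PV(dividends) I = 7.04·e^(−0.0732·5/12) + 10.23·e^(−0.0732·8/12) + 6.33·e^(−0.0732·10/12) = 22.5267
Fair forward F* = (S − I)·e^(rT) = (602.45 − 22.5267)·e^0.073200 = 579.9233 × 1.075946 = 623.9662
Market ¥608.44 < fair 623.9662: forward underpriced → reverse cash-and-carry (short the stock, invest proceeds at r, pay the dividends, go long the forward).
Profit at T = |F_mkt − F*| = |608.44 − 623.9662| = ¥15.53 per share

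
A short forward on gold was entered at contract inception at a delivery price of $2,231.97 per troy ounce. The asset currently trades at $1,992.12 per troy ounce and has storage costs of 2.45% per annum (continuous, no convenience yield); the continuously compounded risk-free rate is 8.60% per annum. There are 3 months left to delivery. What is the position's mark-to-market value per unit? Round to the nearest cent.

Current fair forward for the remaining 3 months: F = S·e^((r + u)·T), (r + u) = 0.0860 + 0.0245 = 0.1105
F = 1992.12 · e^(0.1105 × 3/12) = 1992.12 × 1.02801011 = 2047.9195
Value of long forward = (F − K)·e^(−rT) = (2047.9195 − 2231.97) · e^(−0.0860·3/12)
= -184.0505 × 0.97872948 = -180.14
Short position value = −(long value) = $180.14

$180.14 per troy ounce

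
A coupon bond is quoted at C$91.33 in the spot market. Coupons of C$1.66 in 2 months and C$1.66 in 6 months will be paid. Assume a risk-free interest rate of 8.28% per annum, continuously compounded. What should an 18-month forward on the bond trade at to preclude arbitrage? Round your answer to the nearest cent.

PV(coupons) I = 1.66·e^(−0.0828·2/12) + 1.66·e^(−0.0828·6/12)
I = 1.6372 + 1.5927 = 3.2299
F = (S − I)·e^(rT) = (91.33 − 3.2299) · e^(0.0828·18/12)
= 88.1001 · e^0.124200 = 88.1001 × 1.132242 = C$99.75

C$99.75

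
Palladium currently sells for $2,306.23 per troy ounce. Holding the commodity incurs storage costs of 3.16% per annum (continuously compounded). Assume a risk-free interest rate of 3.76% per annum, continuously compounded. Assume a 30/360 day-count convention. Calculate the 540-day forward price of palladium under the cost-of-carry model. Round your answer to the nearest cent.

Net carry = r + u − y = 0.0376 + 0.0316 − 0.0000 = 0.0692
F = S·e^((r+u−y)T) = 2306.23 · e^(0.0692 × 540/360) = 2306.23 · e^0.10380000
= 2306.23 × 1.10937856 = $2,558.48 per troy ounce

$2,558.48 per troy ounce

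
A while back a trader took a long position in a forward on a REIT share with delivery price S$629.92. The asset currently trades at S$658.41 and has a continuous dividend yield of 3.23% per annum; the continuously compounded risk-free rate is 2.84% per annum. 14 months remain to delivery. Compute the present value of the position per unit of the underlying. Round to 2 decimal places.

Current fair forward for the remaining 14 months: F = S·e^((r − q)·T), (r − q) = 0.0284 − 0.0323 = -0.0039
F = 658.41 · e^(-0.0039 × 14/12) = 658.41 × 0.995460 = 655.4208
Value of long forward = (F − K)·e^(−rT) = (655.4208 − 629.92) · e^(−0.0284·14/12)
= 25.5008 × 0.967410 = 24.67

S$24.67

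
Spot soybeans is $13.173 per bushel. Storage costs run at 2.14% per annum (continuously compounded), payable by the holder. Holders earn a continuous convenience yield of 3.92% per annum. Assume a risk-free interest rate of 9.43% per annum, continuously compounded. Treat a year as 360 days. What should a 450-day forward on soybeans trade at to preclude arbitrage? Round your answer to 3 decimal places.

$14.495 per bushel

Net carry = r + u − y = 0.0943 + 0.0214 − 0.0392 = 0.0765
F = S·e^((r+u−y)T) = 13.173 · e^(0.0765 × 450/360) = 13.173 · e^0.095625
= 13.173 × 1.100346 = $14.495 per bushel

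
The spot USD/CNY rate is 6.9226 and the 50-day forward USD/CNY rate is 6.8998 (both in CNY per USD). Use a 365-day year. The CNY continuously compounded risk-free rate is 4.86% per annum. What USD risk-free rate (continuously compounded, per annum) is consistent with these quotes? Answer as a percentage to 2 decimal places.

F = S·e^((r_CNY − r_USD)T) ⇒ r_USD = r_CNY − ln(F/S)/T
ln(6.8998/6.9226) = -0.003299; /(50/365) = -0.024083
r_USD = 0.0486 + 0.024083 = 0.072683
r_USD = 7.27%

7.27%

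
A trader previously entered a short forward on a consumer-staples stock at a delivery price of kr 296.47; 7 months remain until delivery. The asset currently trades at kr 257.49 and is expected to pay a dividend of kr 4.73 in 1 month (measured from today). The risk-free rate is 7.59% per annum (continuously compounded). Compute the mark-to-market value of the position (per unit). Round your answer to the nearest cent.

PV(remaining dividends) I = 4.73·e^(−0.0759·1/12) = 4.7002
Current forward F = (S − I)·e^(rT) = (257.49 − 4.7002)·e^(0.0759·7/12) = 252.7898 × 1.045270 = 264.2336
Value (long) = (F − K)·e^(−rT) = (264.2336 − 296.47) × 0.956691 = -30.8403
Short position value = −(long value) = kr 30.84

kr 30.84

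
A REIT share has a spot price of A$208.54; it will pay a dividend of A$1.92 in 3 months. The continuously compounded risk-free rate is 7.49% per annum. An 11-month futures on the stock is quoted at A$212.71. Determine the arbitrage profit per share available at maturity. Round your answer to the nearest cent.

PV(dividends) I = 1.92·e^(−0.0749·3/12) = 1.8844
Fair futures F* = (S − I)·e^(rT) = (208.54 − 1.8844)·e^0.068658 = 206.6556 × 1.071070 = 221.3426
Market A$212.71 < fair 221.3426: forward underpriced → reverse cash-and-carry (short the stock, invest proceeds at r, pay the dividends, go long the forward).
Profit at T = |F_mkt − F*| = |212.71 − 221.3426| = A$8.63 per share

A$8.63 per share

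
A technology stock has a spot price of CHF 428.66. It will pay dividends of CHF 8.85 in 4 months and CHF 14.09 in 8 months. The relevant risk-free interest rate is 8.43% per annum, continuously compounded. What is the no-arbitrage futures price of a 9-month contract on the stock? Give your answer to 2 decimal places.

CHF 433.28

PV(dividends) I = 8.85·e^(−0.0843·4/12) + 14.09·e^(−0.0843·8/12)
I = 8.6048 + 13.3200 = 21.9248
F = (S − I)·e^(rT) = (428.66 − 21.9248) · e^(0.0843·9/12)
= 406.7352 · e^0.063225 = 406.7352 × 1.065266 = CHF 433.28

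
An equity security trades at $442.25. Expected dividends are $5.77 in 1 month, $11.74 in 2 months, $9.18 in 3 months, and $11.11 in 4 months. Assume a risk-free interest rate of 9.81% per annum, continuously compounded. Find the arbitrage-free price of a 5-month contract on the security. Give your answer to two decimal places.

PV(dividends) I = 5.77·e^(−0.0981·1/12) + 11.74·e^(−0.0981·2/12) + 9.18·e^(−0.0981·3/12) + 11.11·e^(−0.0981·4/12)
I = 5.7230 + 11.5496 + 8.9576 + 10.7526 = 36.9828
F = (S − I)·e^(rT) = (442.25 − 36.9828) · e^(0.0981·5/12)
= 405.2672 · e^0.040875 = 405.2672 × 1.041722 = $422.18

$422.18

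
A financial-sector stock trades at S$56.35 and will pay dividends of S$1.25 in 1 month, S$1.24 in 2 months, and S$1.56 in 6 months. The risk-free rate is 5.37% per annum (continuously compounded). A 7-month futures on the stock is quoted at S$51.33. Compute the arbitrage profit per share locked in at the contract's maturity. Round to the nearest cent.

PV(dividends) I = 1.25·e^(−0.0537·1/12) + 1.24·e^(−0.0537·2/12) + 1.56·e^(−0.0537·6/12) = 3.9920
Fair futures F* = (S − I)·e^(rT) = (56.35 − 3.9920)·e^0.031325 = 52.3580 × 1.031821 = 54.0241
Market S$51.33 < fair 54.0241: forward underpriced → reverse cash-and-carry (short the stock, invest proceeds at r, pay the dividends, go long the forward).
Profit at T = |F_mkt − F*| = |51.33 − 54.0241| = S$2.69 per share

S$2.69 per share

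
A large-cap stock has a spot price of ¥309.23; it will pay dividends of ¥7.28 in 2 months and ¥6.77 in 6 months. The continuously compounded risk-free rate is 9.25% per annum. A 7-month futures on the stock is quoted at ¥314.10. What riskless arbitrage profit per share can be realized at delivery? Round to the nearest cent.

PV(dividends) I = 7.28·e^(−0.0925·2/12) + 6.77·e^(−0.0925·6/12) = 13.6326
Fair futures F* = (S − I)·e^(rT) = (309.23 − 13.6326)·e^0.053958 = 295.5974 × 1.055440 = 311.9853
Market ¥314.10 > fair 311.9853: forward overpriced → cash-and-carry (borrow at r, buy the stock and collect the dividends, short the forward).
Profit at T = |F_mkt − F*| = |314.10 − 311.9853| = ¥2.11 per share

¥2.11 per share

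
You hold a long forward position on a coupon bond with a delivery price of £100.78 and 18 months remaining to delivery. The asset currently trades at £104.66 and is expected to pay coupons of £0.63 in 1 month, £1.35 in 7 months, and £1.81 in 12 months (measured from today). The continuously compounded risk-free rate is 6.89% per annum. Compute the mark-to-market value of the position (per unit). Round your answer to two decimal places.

£10.16

PV(remaining coupons) I = 0.63·e^(−0.0689·1/12) + 1.35·e^(−0.0689·7/12) + 1.81·e^(−0.0689·12/12) = 3.6127
Current forward F = (S − I)·e^(rT) = (104.66 − 3.6127)·e^(0.0689·18/12) = 101.0473 × 1.108879 = 112.0492
Value (long) = (F − K)·e^(−rT) = (112.0492 − 100.78) × 0.901811 = 10.1627
Value = £10.16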